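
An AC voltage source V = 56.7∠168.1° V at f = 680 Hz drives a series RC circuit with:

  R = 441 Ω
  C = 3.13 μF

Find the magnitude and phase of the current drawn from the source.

Step 1 — Angular frequency: ω = 2π·f = 2π·680 = 4273 rad/s.
Step 2 — Component impedances:
  R: Z = R = 441 Ω
  C: Z = 1/(jωC) = -j/(ω·C) = 0 - j74.78 Ω
Step 3 — Series combination: Z_total = R + C = 441 - j74.78 Ω = 447.3∠-9.6° Ω.
Step 4 — Source phasor: V = 56.7∠168.1° V = -55.48 + j11.69 V.
Step 5 — Ohm's law: I = V / Z_total = (-55.48 + j11.69) / (441 - j74.78) = -0.1267 + j0.005035 A.
Step 6 — Convert to polar: |I| = 0.1268 A, ∠I = 177.7°.

I = 0.1268∠177.7° A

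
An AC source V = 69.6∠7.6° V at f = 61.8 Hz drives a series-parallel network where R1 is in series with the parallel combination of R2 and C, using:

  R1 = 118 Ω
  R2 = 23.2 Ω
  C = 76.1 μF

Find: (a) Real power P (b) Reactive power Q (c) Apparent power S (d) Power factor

Step 1 — Angular frequency: ω = 2π·f = 2π·61.8 = 388.3 rad/s.
Step 2 — Component impedances:
  R1: Z = R = 118 Ω
  R2: Z = R = 23.2 Ω
  C: Z = 1/(jωC) = -j/(ω·C) = 0 - j33.84 Ω
Step 3 — Parallel branch: R2 || C = 1/(1/R2 + 1/C) = 15.78 - j10.82 Ω.
Step 4 — Series with R1: Z_total = R1 + (R2 || C) = 133.8 - j10.82 Ω = 134.2∠-4.6° Ω.
Step 5 — Source phasor: V = 69.6∠7.6° V = 68.99 + j9.205 V.
Step 6 — Current: I = V / Z = 0.5068 + j0.1098 A = 0.5186∠12.2° A.
Step 7 — Complex power: S = V·I* = 35.97 - j2.909 VA.
Step 8 — Real power: P = Re(S) = 35.97 W.
Step 9 — Reactive power: Q = Im(S) = -2.909 VAR.
Step 10 — Apparent power: |S| = 36.09 VA.
Step 11 — Power factor: PF = P/|S| = 0.9967 (leading).

(a) P = 35.97 W  (b) Q = -2.909 VAR  (c) S = 36.09 VA  (d) PF = 0.9967 (leading)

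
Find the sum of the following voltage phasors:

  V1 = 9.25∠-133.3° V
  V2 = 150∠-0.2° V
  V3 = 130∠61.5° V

Step 1 — Convert each phasor to rectangular form:
  V1 = 9.25·(cos(-133.3°) + j·sin(-133.3°)) = -6.344 - j6.732 V
  V2 = 150·(cos(-0.2°) + j·sin(-0.2°)) = 150 - j0.5236 V
  V3 = 130·(cos(61.5°) + j·sin(61.5°)) = 62.03 + j114.2 V
Step 2 — Sum components: V_total = 205.7 + j107 V.
Step 3 — Convert to polar: |V_total| = 231.8 V, ∠V_total = 27.5°.

V_total = 231.8∠27.5° V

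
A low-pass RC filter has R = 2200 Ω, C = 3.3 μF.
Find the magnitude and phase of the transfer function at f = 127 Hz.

Step 1 — Angular frequency: ω = 2π·127 = 798 rad/s.
Step 2 — Transfer function: H(jω) = 1/(1 + jωRC).
Step 3 — Denominator: 1 + jωRC = 1 + j·798·2200·3.3e-06 = 1 + j5.793.
Step 4 — H = 0.02893 - j0.1676.
Step 5 — Magnitude: |H| = 0.1701 (-15.4 dB); phase: φ = -80.2°.

|H| = 0.1701 (-15.4 dB), φ = -80.2°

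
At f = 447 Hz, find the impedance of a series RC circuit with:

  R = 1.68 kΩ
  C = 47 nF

Step 1 — Angular frequency: ω = 2π·f = 2π·447 = 2809 rad/s.
Step 2 — Component impedances:
  R: Z = R = 1680 Ω
  C: Z = 1/(jωC) = -j/(ω·C) = 0 - j7576 Ω
Step 3 — Series combination: Z_total = R + C = 1680 - j7576 Ω = 7760∠-77.5° Ω.

Z = 1680 - j7576 Ω = 7760∠-77.5° Ω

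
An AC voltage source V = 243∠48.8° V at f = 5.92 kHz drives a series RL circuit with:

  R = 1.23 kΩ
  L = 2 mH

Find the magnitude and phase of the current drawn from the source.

Step 1 — Angular frequency: ω = 2π·f = 2π·5920 = 3.72e+04 rad/s.
Step 2 — Component impedances:
  R: Z = R = 1230 Ω
  L: Z = jωL = j·3.72e+04·0.002 = 0 + j74.39 Ω
Step 3 — Series combination: Z_total = R + L = 1230 + j74.39 Ω = 1232∠3.5° Ω.
Step 4 — Source phasor: V = 243∠48.8° V = 160.1 + j182.8 V.
Step 5 — Ohm's law: I = V / Z_total = (160.1 + j182.8) / (1230 + j74.39) = 0.1386 + j0.1403 A.
Step 6 — Convert to polar: |I| = 0.1972 A, ∠I = 45.3°.

I = 0.1972∠45.3° A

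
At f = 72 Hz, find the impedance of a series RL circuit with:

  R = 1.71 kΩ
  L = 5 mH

Step 1 — Angular frequency: ω = 2π·f = 2π·72 = 452.4 rad/s.
Step 2 — Component impedances:
  R: Z = R = 1710 Ω
  L: Z = jωL = j·452.4·0.005 = 0 + j2.262 Ω
Step 3 — Series combination: Z_total = R + L = 1710 + j2.262 Ω = 1710∠0.1° Ω.

Z = 1710 + j2.262 Ω = 1710∠0.1° Ω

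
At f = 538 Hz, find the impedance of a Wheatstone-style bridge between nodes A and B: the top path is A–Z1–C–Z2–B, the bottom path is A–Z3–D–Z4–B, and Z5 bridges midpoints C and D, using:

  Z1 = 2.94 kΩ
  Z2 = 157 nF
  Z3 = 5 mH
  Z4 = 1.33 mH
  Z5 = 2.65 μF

Step 1 — Angular frequency: ω = 2π·f = 2π·538 = 3380 rad/s.
Step 2 — Component impedances:
  Z1: Z = R = 2940 Ω
  Z2: Z = 1/(jωC) = -j/(ω·C) = 0 - j1884 Ω
  Z3: Z = jωL = j·3380·0.005 = 0 + j16.9 Ω
  Z4: Z = jωL = j·3380·0.00133 = 0 + j4.496 Ω
  Z5: Z = 1/(jωC) = -j/(ω·C) = 0 - j111.6 Ω
Step 3 — Bridge requires nodal analysis (the Z5 bridge couples midpoints C and D, so the two paths cannot be reduced to a simple series/parallel combination). Setting node B to ground and injecting 1 A at node A, the 3-node admittance system at A, C, D solves to V_A = Z_AB = 0.1 + j21.41 Ω = 21.41∠89.7° Ω.

Z = 0.1 + j21.41 Ω = 21.41∠89.7° Ω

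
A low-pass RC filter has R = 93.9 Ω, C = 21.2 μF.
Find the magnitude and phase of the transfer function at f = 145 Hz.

Step 1 — Angular frequency: ω = 2π·145 = 911.1 rad/s.
Step 2 — Transfer function: H(jω) = 1/(1 + jωRC).
Step 3 — Denominator: 1 + jωRC = 1 + j·911.1·93.9·2.12e-05 = 1 + j1.814.
Step 4 — H = 0.2331 - j0.4228.
Step 5 — Magnitude: |H| = 0.4828 (-6.3 dB); phase: φ = -61.1°.

|H| = 0.4828 (-6.3 dB), φ = -61.1°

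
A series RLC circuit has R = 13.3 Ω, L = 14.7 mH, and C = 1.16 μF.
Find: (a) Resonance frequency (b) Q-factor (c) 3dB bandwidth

Step 1 — Resonance: ω₀ = 1/√(LC) = 1/√(0.0147·1.16e-06) = 7658 rad/s.
Step 2 — f₀ = ω₀/(2π) = 1219 Hz.
Step 3 — Series Q: Q = ω₀L/R = 7658·0.0147/13.3 = 8.464.
Step 4 — Bandwidth: Δω = ω₀/Q = 904.8 rad/s; BW = Δω/(2π) = 144 Hz.

(a) f₀ = 1219 Hz  (b) Q = 8.464  (c) BW = 144 Hz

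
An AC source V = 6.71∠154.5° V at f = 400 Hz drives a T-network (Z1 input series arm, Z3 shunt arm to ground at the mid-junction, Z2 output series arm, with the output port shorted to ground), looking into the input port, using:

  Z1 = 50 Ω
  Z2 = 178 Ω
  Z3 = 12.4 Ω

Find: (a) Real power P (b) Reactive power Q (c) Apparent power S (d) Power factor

Step 1 — Angular frequency: ω = 2π·f = 2π·400 = 2513 rad/s.
Step 2 — Component impedances:
  Z1: Z = R = 50 Ω
  Z2: Z = R = 178 Ω
  Z3: Z = R = 12.4 Ω
Step 3 — With the output port shorted to ground, the output series arm Z2 runs from the junction to ground; the shunt arm Z3 also runs from the junction to ground. They appear in parallel: Z3 || Z2 = 11.59 Ω.
Step 4 — Series with input arm Z1: Z_in = Z1 + (Z3 || Z2) = 61.59 Ω = 61.59∠0.0° Ω.
Step 5 — Source phasor: V = 6.71∠154.5° V = -6.056 + j2.889 V.
Step 6 — Current: I = V / Z = -0.09833 + j0.0469 A = 0.1089∠154.5° A.
Step 7 — Complex power: S = V·I* = 0.731 VA.
Step 8 — Real power: P = Re(S) = 0.731 W.
Step 9 — Reactive power: Q = Im(S) = 0 VAR.
Step 10 — Apparent power: |S| = 0.731 VA.
Step 11 — Power factor: PF = P/|S| = 1 (unity).

(a) P = 0.731 W  (b) Q = 0 VAR  (c) S = 0.731 VA  (d) PF = 1 (unity)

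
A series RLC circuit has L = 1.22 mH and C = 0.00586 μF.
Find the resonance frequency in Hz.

Step 1 — Resonance condition Im(Z)=0 gives ω₀ = 1/√(LC).
Step 2 — ω₀ = 1/√(0.00122·5.86e-09) = 3.74e+05 rad/s.
Step 3 — f₀ = ω₀/(2π) = 5.952e+04 Hz.

f₀ = 5.952e+04 Hz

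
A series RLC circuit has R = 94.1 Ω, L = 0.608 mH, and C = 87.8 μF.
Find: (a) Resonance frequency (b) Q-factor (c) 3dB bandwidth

Step 1 — Resonance: ω₀ = 1/√(LC) = 1/√(0.000608·8.78e-05) = 4328 rad/s.
Step 2 — f₀ = ω₀/(2π) = 688.8 Hz.
Step 3 — Series Q: Q = ω₀L/R = 4328·0.000608/94.1 = 0.02797.
Step 4 — Bandwidth: Δω = ω₀/Q = 1.548e+05 rad/s; BW = Δω/(2π) = 2.463e+04 Hz.

(a) f₀ = 688.8 Hz  (b) Q = 0.02797  (c) BW = 2.463e+04 Hz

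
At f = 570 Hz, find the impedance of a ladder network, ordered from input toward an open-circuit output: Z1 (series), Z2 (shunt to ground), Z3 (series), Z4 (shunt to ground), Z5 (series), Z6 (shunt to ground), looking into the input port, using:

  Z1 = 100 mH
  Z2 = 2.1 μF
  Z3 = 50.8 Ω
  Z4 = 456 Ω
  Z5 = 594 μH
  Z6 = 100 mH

Step 1 — Angular frequency: ω = 2π·f = 2π·570 = 3581 rad/s.
Step 2 — Component impedances:
  Z1: Z = jωL = j·3581·0.1 = 0 + j358.1 Ω
  Z2: Z = 1/(jωC) = -j/(ω·C) = 0 - j133 Ω
  Z3: Z = R = 50.8 Ω
  Z4: Z = R = 456 Ω
  Z5: Z = jωL = j·3581·0.000594 = 0 + j2.127 Ω
  Z6: Z = jωL = j·3581·0.1 = 0 + j358.1 Ω
Step 3 — Ladder network (open output): work backward from the far end, alternating series and parallel combinations. Z_in = 67.74 + j198.6 Ω = 209.8∠71.2° Ω.

Z = 67.74 + j198.6 Ω = 209.8∠71.2° Ω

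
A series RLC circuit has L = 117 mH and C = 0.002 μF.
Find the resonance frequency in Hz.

Step 1 — Resonance condition Im(Z)=0 gives ω₀ = 1/√(LC).
Step 2 — ω₀ = 1/√(0.117·2e-09) = 6.537e+04 rad/s.
Step 3 — f₀ = ω₀/(2π) = 1.04e+04 Hz.

f₀ = 1.04e+04 Hz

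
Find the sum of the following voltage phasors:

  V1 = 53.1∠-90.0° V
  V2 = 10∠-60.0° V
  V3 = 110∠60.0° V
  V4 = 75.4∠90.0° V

Step 1 — Convert each phasor to rectangular form:
  V1 = 53.1·(cos(-90.0°) + j·sin(-90.0°)) = 0 - j53.1 V
  V2 = 10·(cos(-60.0°) + j·sin(-60.0°)) = 5 - j8.66 V
  V3 = 110·(cos(60.0°) + j·sin(60.0°)) = 55 + j95.26 V
  V4 = 75.4·(cos(90.0°) + j·sin(90.0°)) = 0 + j75.4 V
Step 2 — Sum components: V_total = 60 + j108.9 V.
Step 3 — Convert to polar: |V_total| = 124.3 V, ∠V_total = 61.1°.

V_total = 124.3∠61.1° V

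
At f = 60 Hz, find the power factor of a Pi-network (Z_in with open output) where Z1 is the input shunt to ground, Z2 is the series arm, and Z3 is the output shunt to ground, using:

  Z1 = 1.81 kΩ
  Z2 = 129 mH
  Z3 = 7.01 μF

Step 1 — Angular frequency: ω = 2π·f = 2π·60 = 377 rad/s.
Step 2 — Component impedances:
  Z1: Z = R = 1810 Ω
  Z2: Z = jωL = j·377·0.129 = 0 + j48.63 Ω
  Z3: Z = 1/(jωC) = -j/(ω·C) = 0 - j378.4 Ω
Step 3 — With open output, the series arm Z2 and the output shunt Z3 appear in series to ground: Z2 + Z3 = 0 - j329.8 Ω.
Step 4 — Parallel with input shunt Z1: Z_in = Z1 || (Z2 + Z3) = 58.15 - j319.2 Ω = 324.4∠-79.7° Ω.
Step 5 — Power factor: PF = cos(φ) = Re(Z)/|Z| = 58.151/324.43 = 0.1792.
Step 6 — Type: Im(Z) = -319.2 ⇒ leading (phase φ = -79.7°).

PF = 0.1792 (leading, φ = -79.7°)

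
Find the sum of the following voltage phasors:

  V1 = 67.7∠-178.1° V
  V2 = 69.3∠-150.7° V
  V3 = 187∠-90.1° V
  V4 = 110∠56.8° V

Step 1 — Convert each phasor to rectangular form:
  V1 = 67.7·(cos(-178.1°) + j·sin(-178.1°)) = -67.66 - j2.245 V
  V2 = 69.3·(cos(-150.7°) + j·sin(-150.7°)) = -60.43 - j33.91 V
  V3 = 187·(cos(-90.1°) + j·sin(-90.1°)) = -0.3264 - j187 V
  V4 = 110·(cos(56.8°) + j·sin(56.8°)) = 60.23 + j92.04 V
Step 2 — Sum components: V_total = -68.19 - j131.1 V.
Step 3 — Convert to polar: |V_total| = 147.8 V, ∠V_total = -117.5°.

V_total = 147.8∠-117.5° V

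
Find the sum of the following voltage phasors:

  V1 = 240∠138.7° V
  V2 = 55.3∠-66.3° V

Step 1 — Convert each phasor to rectangular form:
  V1 = 240·(cos(138.7°) + j·sin(138.7°)) = -180.3 + j158.4 V
  V2 = 55.3·(cos(-66.3°) + j·sin(-66.3°)) = 22.23 - j50.64 V
Step 2 — Sum components: V_total = -158.1 + j107.8 V.
Step 3 — Convert to polar: |V_total| = 191.3 V, ∠V_total = 145.7°.

V_total = 191.3∠145.7° V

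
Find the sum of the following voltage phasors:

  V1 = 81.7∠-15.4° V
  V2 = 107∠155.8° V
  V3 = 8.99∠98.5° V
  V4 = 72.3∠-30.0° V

Step 1 — Convert each phasor to rectangular form:
  V1 = 81.7·(cos(-15.4°) + j·sin(-15.4°)) = 78.77 - j21.7 V
  V2 = 107·(cos(155.8°) + j·sin(155.8°)) = -97.6 + j43.86 V
  V3 = 8.99·(cos(98.5°) + j·sin(98.5°)) = -1.329 + j8.891 V
  V4 = 72.3·(cos(-30.0°) + j·sin(-30.0°)) = 62.61 - j36.15 V
Step 2 — Sum components: V_total = 42.45 - j5.093 V.
Step 3 — Convert to polar: |V_total| = 42.76 V, ∠V_total = -6.8°.

V_total = 42.76∠-6.8° V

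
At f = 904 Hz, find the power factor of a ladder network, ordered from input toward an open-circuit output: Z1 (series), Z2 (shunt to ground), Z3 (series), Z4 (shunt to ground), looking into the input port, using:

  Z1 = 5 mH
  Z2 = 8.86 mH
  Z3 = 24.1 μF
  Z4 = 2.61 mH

Step 1 — Angular frequency: ω = 2π·f = 2π·904 = 5680 rad/s.
Step 2 — Component impedances:
  Z1: Z = jωL = j·5680·0.005 = 0 + j28.4 Ω
  Z2: Z = jωL = j·5680·0.00886 = 0 + j50.32 Ω
  Z3: Z = 1/(jωC) = -j/(ω·C) = 0 - j7.305 Ω
  Z4: Z = jωL = j·5680·0.00261 = 0 + j14.82 Ω
Step 3 — Ladder network (open output): work backward from the far end, alternating series and parallel combinations. Z_in = 0 + j34.94 Ω = 34.94∠90.0° Ω.
Step 4 — Power factor: PF = cos(φ) = Re(Z)/|Z| = 0/34.94 = 0.
Step 5 — Type: Im(Z) = 34.94 ⇒ lagging (phase φ = 90.0°).

PF = 0 (lagging, φ = 90.0°)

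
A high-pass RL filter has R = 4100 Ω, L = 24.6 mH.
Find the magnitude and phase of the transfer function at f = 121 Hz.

Step 1 — Angular frequency: ω = 2π·121 = 760.3 rad/s.
Step 2 — Transfer function: H(jω) = jωL/(R + jωL).
Step 3 — Numerator jωL = j·18.7; denominator R + jωL = 4100 + j18.7.
Step 4 — H = 2.081e-05 + j0.004561.
Step 5 — Magnitude: |H| = 0.004562 (-46.8 dB); phase: φ = 89.7°.

|H| = 0.004562 (-46.8 dB), φ = 89.7°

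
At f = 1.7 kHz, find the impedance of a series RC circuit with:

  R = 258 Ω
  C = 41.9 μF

Step 1 — Angular frequency: ω = 2π·f = 2π·1700 = 1.068e+04 rad/s.
Step 2 — Component impedances:
  R: Z = R = 258 Ω
  C: Z = 1/(jωC) = -j/(ω·C) = 0 - j2.234 Ω
Step 3 — Series combination: Z_total = R + C = 258 - j2.234 Ω = 258∠-0.5° Ω.

Z = 258 - j2.234 Ω = 258∠-0.5° Ω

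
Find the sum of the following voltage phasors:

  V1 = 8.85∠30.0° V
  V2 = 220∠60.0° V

Step 1 — Convert each phasor to rectangular form:
  V1 = 8.85·(cos(30.0°) + j·sin(30.0°)) = 7.664 + j4.425 V
  V2 = 220·(cos(60.0°) + j·sin(60.0°)) = 110 + j190.5 V
Step 2 — Sum components: V_total = 117.7 + j195 V.
Step 3 — Convert to polar: |V_total| = 227.7 V, ∠V_total = 58.9°.

V_total = 227.7∠58.9° V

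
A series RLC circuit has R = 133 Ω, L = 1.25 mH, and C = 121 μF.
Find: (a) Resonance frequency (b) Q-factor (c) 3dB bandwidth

Step 1 — Resonance condition Im(Z)=0 gives ω₀ = 1/√(LC).
Step 2 — ω₀ = 1/√(0.00125·0.000121) = 2571 rad/s.
Step 3 — f₀ = ω₀/(2π) = 409.2 Hz.
Step 4 — Series Q: Q = ω₀L/R = 2571·0.00125/133 = 0.02417.
Step 5 — 3dB bandwidth: Δω = ω₀/Q = 1.064e+05 rad/s; BW = Δω/(2π) = 1.693e+04 Hz.

(a) f₀ = 409.2 Hz  (b) Q = 0.02417  (c) BW = 1.693e+04 Hz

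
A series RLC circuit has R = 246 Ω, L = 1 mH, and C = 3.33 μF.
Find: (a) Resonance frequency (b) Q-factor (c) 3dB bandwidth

Step 1 — Resonance: ω₀ = 1/√(LC) = 1/√(0.001·3.33e-06) = 1.733e+04 rad/s.
Step 2 — f₀ = ω₀/(2π) = 2758 Hz.
Step 3 — Series Q: Q = ω₀L/R = 1.733e+04·0.001/246 = 0.07044.
Step 4 — Bandwidth: Δω = ω₀/Q = 2.46e+05 rad/s; BW = Δω/(2π) = 3.915e+04 Hz.

(a) f₀ = 2758 Hz  (b) Q = 0.07044  (c) BW = 3.915e+04 Hz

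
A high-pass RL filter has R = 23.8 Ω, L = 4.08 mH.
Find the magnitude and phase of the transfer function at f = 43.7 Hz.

Step 1 — Angular frequency: ω = 2π·43.7 = 274.6 rad/s.
Step 2 — Transfer function: H(jω) = jωL/(R + jωL).
Step 3 — Numerator jωL = j·1.12; denominator R + jωL = 23.8 + j1.12.
Step 4 — H = 0.002211 + j0.04697.
Step 5 — Magnitude: |H| = 0.04702 (-26.6 dB); phase: φ = 87.3°.

|H| = 0.04702 (-26.6 dB), φ = 87.3°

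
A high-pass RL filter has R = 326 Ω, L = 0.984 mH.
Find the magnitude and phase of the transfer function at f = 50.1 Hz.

Step 1 — Angular frequency: ω = 2π·50.1 = 314.8 rad/s.
Step 2 — Transfer function: H(jω) = jωL/(R + jωL).
Step 3 — Numerator jωL = j·0.3098; denominator R + jωL = 326 + j0.3098.
Step 4 — H = 9.028e-07 + j0.0009502.
Step 5 — Magnitude: |H| = 0.0009502 (-60.4 dB); phase: φ = 89.9°.

|H| = 0.0009502 (-60.4 dB), φ = 89.9°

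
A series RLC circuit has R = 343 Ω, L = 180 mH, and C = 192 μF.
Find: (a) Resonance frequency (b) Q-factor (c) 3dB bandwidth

Step 1 — Resonance: ω₀ = 1/√(LC) = 1/√(0.18·0.000192) = 170.1 rad/s.
Step 2 — f₀ = ω₀/(2π) = 27.07 Hz.
Step 3 — Series Q: Q = ω₀L/R = 170.1·0.18/343 = 0.08927.
Step 4 — Bandwidth: Δω = ω₀/Q = 1906 rad/s; BW = Δω/(2π) = 303.3 Hz.

(a) f₀ = 27.07 Hz  (b) Q = 0.08927  (c) BW = 303.3 Hz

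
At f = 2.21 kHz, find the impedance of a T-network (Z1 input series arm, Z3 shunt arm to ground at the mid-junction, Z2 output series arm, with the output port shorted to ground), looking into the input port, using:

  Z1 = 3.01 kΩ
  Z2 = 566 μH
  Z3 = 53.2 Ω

Step 1 — Angular frequency: ω = 2π·f = 2π·2210 = 1.389e+04 rad/s.
Step 2 — Component impedances:
  Z1: Z = R = 3010 Ω
  Z2: Z = jωL = j·1.389e+04·0.000566 = 0 + j7.859 Ω
  Z3: Z = R = 53.2 Ω
Step 3 — With the output port shorted to ground, the output series arm Z2 runs from the junction to ground; the shunt arm Z3 also runs from the junction to ground. They appear in parallel: Z3 || Z2 = 1.136 + j7.692 Ω.
Step 4 — Series with input arm Z1: Z_in = Z1 + (Z3 || Z2) = 3011 + j7.692 Ω = 3011∠0.1° Ω.

Z = 3011 + j7.692 Ω = 3011∠0.1° Ω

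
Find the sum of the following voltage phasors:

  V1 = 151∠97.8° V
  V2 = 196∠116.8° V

Step 1 — Convert each phasor to rectangular form:
  V1 = 151·(cos(97.8°) + j·sin(97.8°)) = -20.49 + j149.6 V
  V2 = 196·(cos(116.8°) + j·sin(116.8°)) = -88.37 + j174.9 V
Step 2 — Sum components: V_total = -108.9 + j324.5 V.
Step 3 — Convert to polar: |V_total| = 342.3 V, ∠V_total = 108.5°.

V_total = 342.3∠108.5° V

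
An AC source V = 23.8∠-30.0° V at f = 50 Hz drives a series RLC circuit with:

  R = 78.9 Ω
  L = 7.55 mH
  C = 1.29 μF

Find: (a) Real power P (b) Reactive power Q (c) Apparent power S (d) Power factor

Step 1 — Angular frequency: ω = 2π·f = 2π·50 = 314.2 rad/s.
Step 2 — Component impedances:
  R: Z = R = 78.9 Ω
  L: Z = jωL = j·314.2·0.00755 = 0 + j2.372 Ω
  C: Z = 1/(jωC) = -j/(ω·C) = 0 - j2468 Ω
Step 3 — Series combination: Z_total = R + L + C = 78.9 - j2465 Ω = 2466∠-88.2° Ω.
Step 4 — Source phasor: V = 23.8∠-30.0° V = 20.61 - j11.9 V.
Step 5 — Current: I = V / Z = 0.00509 + j0.008198 A = 0.00965∠58.2° A.
Step 6 — Complex power: S = V·I* = 0.007347 - j0.2295 VA.
Step 7 — Real power: P = Re(S) = 0.007347 W.
Step 8 — Reactive power: Q = Im(S) = -0.2295 VAR.
Step 9 — Apparent power: |S| = 0.2297 VA.
Step 10 — Power factor: PF = P/|S| = 0.03199 (leading).

(a) P = 0.007347 W  (b) Q = -0.2295 VAR  (c) S = 0.2297 VA  (d) PF = 0.03199 (leading)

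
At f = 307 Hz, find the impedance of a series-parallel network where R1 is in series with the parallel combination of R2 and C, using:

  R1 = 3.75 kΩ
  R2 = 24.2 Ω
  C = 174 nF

Step 1 — Angular frequency: ω = 2π·f = 2π·307 = 1929 rad/s.
Step 2 — Component impedances:
  R1: Z = R = 3750 Ω
  R2: Z = R = 24.2 Ω
  C: Z = 1/(jωC) = -j/(ω·C) = 0 - j2979 Ω
Step 3 — Parallel branch: R2 || C = 1/(1/R2 + 1/C) = 24.2 - j0.1965 Ω.
Step 4 — Series with R1: Z_total = R1 + (R2 || C) = 3774 - j0.1965 Ω = 3774∠-0.0° Ω.

Z = 3774 - j0.1965 Ω = 3774∠-0.0° Ω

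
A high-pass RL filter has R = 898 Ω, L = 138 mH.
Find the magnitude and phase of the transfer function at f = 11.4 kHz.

Step 1 — Angular frequency: ω = 2π·1.14e+04 = 7.163e+04 rad/s.
Step 2 — Transfer function: H(jω) = jωL/(R + jωL).
Step 3 — Numerator jωL = j·9885; denominator R + jωL = 898 + j9885.
Step 4 — H = 0.9918 + j0.0901.
Step 5 — Magnitude: |H| = 0.9959 (-0.0 dB); phase: φ = 5.2°.

|H| = 0.9959 (-0.0 dB), φ = 5.2°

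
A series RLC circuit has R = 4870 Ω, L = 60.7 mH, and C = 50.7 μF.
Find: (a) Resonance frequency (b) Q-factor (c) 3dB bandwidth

Step 1 — Resonance condition Im(Z)=0 gives ω₀ = 1/√(LC).
Step 2 — ω₀ = 1/√(0.0607·5.07e-05) = 570 rad/s.
Step 3 — f₀ = ω₀/(2π) = 90.72 Hz.
Step 4 — Series Q: Q = ω₀L/R = 570·0.0607/4870 = 0.007105.
Step 5 — 3dB bandwidth: Δω = ω₀/Q = 8.023e+04 rad/s; BW = Δω/(2π) = 1.277e+04 Hz.

(a) f₀ = 90.72 Hz  (b) Q = 0.007105  (c) BW = 1.277e+04 Hz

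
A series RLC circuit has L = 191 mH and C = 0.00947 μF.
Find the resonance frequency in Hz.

Step 1 — Resonance condition Im(Z)=0 gives ω₀ = 1/√(LC).
Step 2 — ω₀ = 1/√(0.191·9.47e-09) = 2.351e+04 rad/s.
Step 3 — f₀ = ω₀/(2π) = 3742 Hz.

f₀ = 3742 Hz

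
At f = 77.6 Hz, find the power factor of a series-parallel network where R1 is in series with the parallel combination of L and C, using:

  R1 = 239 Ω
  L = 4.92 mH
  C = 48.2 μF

Step 1 — Angular frequency: ω = 2π·f = 2π·77.6 = 487.6 rad/s.
Step 2 — Component impedances:
  R1: Z = R = 239 Ω
  L: Z = jωL = j·487.6·0.00492 = 0 + j2.399 Ω
  C: Z = 1/(jωC) = -j/(ω·C) = 0 - j42.55 Ω
Step 3 — Parallel branch: L || C = 1/(1/L + 1/C) = 0 + j2.542 Ω.
Step 4 — Series with R1: Z_total = R1 + (L || C) = 239 + j2.542 Ω = 239∠0.6° Ω.
Step 5 — Power factor: PF = cos(φ) = Re(Z)/|Z| = 239/239.014 = 0.9999.
Step 6 — Type: Im(Z) = 2.542 ⇒ lagging (phase φ = 0.6°).

PF = 0.9999 (lagging, φ = 0.6°)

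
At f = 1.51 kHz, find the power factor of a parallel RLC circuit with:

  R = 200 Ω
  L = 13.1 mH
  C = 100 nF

Step 1 — Angular frequency: ω = 2π·f = 2π·1510 = 9488 rad/s.
Step 2 — Component impedances:
  R: Z = R = 200 Ω
  L: Z = jωL = j·9488·0.0131 = 0 + j124.3 Ω
  C: Z = 1/(jωC) = -j/(ω·C) = 0 - j1054 Ω
Step 3 — Parallel combination: 1/Z_total = 1/R + 1/L + 1/C; Z_total = 66.34 + j94.16 Ω = 115.2∠54.8° Ω.
Step 4 — Power factor: PF = cos(φ) = Re(Z)/|Z| = 66.34/115.2 = 0.5759.
Step 5 — Type: Im(Z) = 94.16 ⇒ lagging (phase φ = 54.8°).

PF = 0.5759 (lagging, φ = 54.8°)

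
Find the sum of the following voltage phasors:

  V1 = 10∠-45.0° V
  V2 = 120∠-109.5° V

Step 1 — Convert each phasor to rectangular form:
  V1 = 10·(cos(-45.0°) + j·sin(-45.0°)) = 7.071 - j7.071 V
  V2 = 120·(cos(-109.5°) + j·sin(-109.5°)) = -40.06 - j113.1 V
Step 2 — Sum components: V_total = -32.99 - j120.2 V.
Step 3 — Convert to polar: |V_total| = 124.6 V, ∠V_total = -105.3°.

V_total = 124.6∠-105.3° V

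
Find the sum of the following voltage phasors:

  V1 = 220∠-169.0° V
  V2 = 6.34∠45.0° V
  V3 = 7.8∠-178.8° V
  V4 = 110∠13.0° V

Step 1 — Convert each phasor to rectangular form:
  V1 = 220·(cos(-169.0°) + j·sin(-169.0°)) = -216 - j41.98 V
  V2 = 6.34·(cos(45.0°) + j·sin(45.0°)) = 4.483 + j4.483 V
  V3 = 7.8·(cos(-178.8°) + j·sin(-178.8°)) = -7.798 - j0.1634 V
  V4 = 110·(cos(13.0°) + j·sin(13.0°)) = 107.2 + j24.74 V
Step 2 — Sum components: V_total = -112.1 - j12.91 V.
Step 3 — Convert to polar: |V_total| = 112.8 V, ∠V_total = -173.4°.

V_total = 112.8∠-173.4° V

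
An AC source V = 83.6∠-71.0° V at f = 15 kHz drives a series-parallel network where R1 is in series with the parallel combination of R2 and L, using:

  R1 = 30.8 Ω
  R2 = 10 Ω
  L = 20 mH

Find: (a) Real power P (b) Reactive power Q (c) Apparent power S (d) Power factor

Step 1 — Angular frequency: ω = 2π·f = 2π·1.5e+04 = 9.425e+04 rad/s.
Step 2 — Component impedances:
  R1: Z = R = 30.8 Ω
  R2: Z = R = 10 Ω
  L: Z = jωL = j·9.425e+04·0.02 = 0 + j1885 Ω
Step 3 — Parallel branch: R2 || L = 1/(1/R2 + 1/L) = 10 + j0.05305 Ω.
Step 4 — Series with R1: Z_total = R1 + (R2 || L) = 40.8 + j0.05305 Ω = 40.8∠0.1° Ω.
Step 5 — Source phasor: V = 83.6∠-71.0° V = 27.22 - j79.05 V.
Step 6 — Current: I = V / Z = 0.6646 - j1.938 A = 2.049∠-71.1° A.
Step 7 — Complex power: S = V·I* = 171.3 + j0.2227 VA.
Step 8 — Real power: P = Re(S) = 171.3 W.
Step 9 — Reactive power: Q = Im(S) = 0.2227 VAR.
Step 10 — Apparent power: |S| = 171.3 VA.
Step 11 — Power factor: PF = P/|S| = 1 (lagging).

(a) P = 171.3 W  (b) Q = 0.2227 VAR  (c) S = 171.3 VA  (d) PF = 1 (lagging)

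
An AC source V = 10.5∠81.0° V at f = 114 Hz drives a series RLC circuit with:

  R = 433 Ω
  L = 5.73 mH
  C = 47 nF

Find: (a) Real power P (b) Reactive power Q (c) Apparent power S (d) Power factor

Step 1 — Angular frequency: ω = 2π·f = 2π·114 = 716.3 rad/s.
Step 2 — Component impedances:
  R: Z = R = 433 Ω
  L: Z = jωL = j·716.3·0.00573 = 0 + j4.104 Ω
  C: Z = 1/(jωC) = -j/(ω·C) = 0 - j2.97e+04 Ω
Step 3 — Series combination: Z_total = R + L + C = 433 - j2.97e+04 Ω = 2.97e+04∠-89.2° Ω.
Step 4 — Source phasor: V = 10.5∠81.0° V = 1.643 + j10.37 V.
Step 5 — Current: I = V / Z = -0.0003483 + j6.038e-05 A = 0.0003535∠170.2° A.
Step 6 — Complex power: S = V·I* = 5.411e-05 - j0.003711 VA.
Step 7 — Real power: P = Re(S) = 5.411e-05 W.
Step 8 — Reactive power: Q = Im(S) = -0.003711 VAR.
Step 9 — Apparent power: |S| = 0.003712 VA.
Step 10 — Power factor: PF = P/|S| = 0.01458 (leading).

(a) P = 5.411e-05 W  (b) Q = -0.003711 VAR  (c) S = 0.003712 VA  (d) PF = 0.01458 (leading)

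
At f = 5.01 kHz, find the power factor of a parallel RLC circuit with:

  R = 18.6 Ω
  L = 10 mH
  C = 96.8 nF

Step 1 — Angular frequency: ω = 2π·f = 2π·5010 = 3.148e+04 rad/s.
Step 2 — Component impedances:
  R: Z = R = 18.6 Ω
  L: Z = jωL = j·3.148e+04·0.01 = 0 + j314.8 Ω
  C: Z = 1/(jωC) = -j/(ω·C) = 0 - j328.2 Ω
Step 3 — Parallel combination: 1/Z_total = 1/R + 1/L + 1/C; Z_total = 18.6 + j0.04484 Ω = 18.6∠0.1° Ω.
Step 4 — Power factor: PF = cos(φ) = Re(Z)/|Z| = 18.6/18.6 = 1.
Step 5 — Type: Im(Z) = 0.04484 ⇒ lagging (phase φ = 0.1°).

PF = 1 (lagging, φ = 0.1°)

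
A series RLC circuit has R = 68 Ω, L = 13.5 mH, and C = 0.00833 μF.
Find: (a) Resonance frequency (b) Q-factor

Step 1 — Resonance condition Im(Z)=0 gives ω₀ = 1/√(LC).
Step 2 — ω₀ = 1/√(0.0135·8.33e-09) = 9.43e+04 rad/s.
Step 3 — f₀ = ω₀/(2π) = 1.501e+04 Hz.
Step 4 — Series Q: Q = ω₀L/R = 9.43e+04·0.0135/68 = 18.72.

(a) f₀ = 1.501e+04 Hz  (b) Q = 18.72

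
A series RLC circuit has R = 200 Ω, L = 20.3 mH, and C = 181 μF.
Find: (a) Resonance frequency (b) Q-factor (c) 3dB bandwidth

Step 1 — Resonance condition Im(Z)=0 gives ω₀ = 1/√(LC).
Step 2 — ω₀ = 1/√(0.0203·0.000181) = 521.7 rad/s.
Step 3 — f₀ = ω₀/(2π) = 83.03 Hz.
Step 4 — Series Q: Q = ω₀L/R = 521.7·0.0203/200 = 0.05295.
Step 5 — 3dB bandwidth: Δω = ω₀/Q = 9852 rad/s; BW = Δω/(2π) = 1568 Hz.

(a) f₀ = 83.03 Hz  (b) Q = 0.05295  (c) BW = 1568 Hz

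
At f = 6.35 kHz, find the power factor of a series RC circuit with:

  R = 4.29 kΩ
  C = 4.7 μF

Step 1 — Angular frequency: ω = 2π·f = 2π·6350 = 3.99e+04 rad/s.
Step 2 — Component impedances:
  R: Z = R = 4290 Ω
  C: Z = 1/(jωC) = -j/(ω·C) = 0 - j5.333 Ω
Step 3 — Series combination: Z_total = R + C = 4290 - j5.333 Ω = 4290∠-0.1° Ω.
Step 4 — Power factor: PF = cos(φ) = Re(Z)/|Z| = 4290/4290 = 1.
Step 5 — Type: Im(Z) = -5.333 ⇒ leading (phase φ = -0.1°).

PF = 1 (leading, φ = -0.1°)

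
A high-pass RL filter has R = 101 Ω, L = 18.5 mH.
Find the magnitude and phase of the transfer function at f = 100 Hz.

Step 1 — Angular frequency: ω = 2π·100 = 628.3 rad/s.
Step 2 — Transfer function: H(jω) = jωL/(R + jωL).
Step 3 — Numerator jωL = j·11.62; denominator R + jωL = 101 + j11.62.
Step 4 — H = 0.01307 + j0.1136.
Step 5 — Magnitude: |H| = 0.1143 (-18.8 dB); phase: φ = 83.4°.

|H| = 0.1143 (-18.8 dB), φ = 83.4°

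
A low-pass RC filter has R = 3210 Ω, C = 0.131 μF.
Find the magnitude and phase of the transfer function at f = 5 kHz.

Step 1 — Angular frequency: ω = 2π·5000 = 3.142e+04 rad/s.
Step 2 — Transfer function: H(jω) = 1/(1 + jωRC).
Step 3 — Denominator: 1 + jωRC = 1 + j·3.142e+04·3210·1.31e-07 = 1 + j13.21.
Step 4 — H = 0.005697 - j0.07526.
Step 5 — Magnitude: |H| = 0.07548 (-22.4 dB); phase: φ = -85.7°.

|H| = 0.07548 (-22.4 dB), φ = -85.7°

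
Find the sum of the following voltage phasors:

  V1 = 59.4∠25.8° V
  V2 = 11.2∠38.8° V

Step 1 — Convert each phasor to rectangular form:
  V1 = 59.4·(cos(25.8°) + j·sin(25.8°)) = 53.48 + j25.85 V
  V2 = 11.2·(cos(38.8°) + j·sin(38.8°)) = 8.729 + j7.018 V
Step 2 — Sum components: V_total = 62.21 + j32.87 V.
Step 3 — Convert to polar: |V_total| = 70.36 V, ∠V_total = 27.9°.

V_total = 70.36∠27.9° V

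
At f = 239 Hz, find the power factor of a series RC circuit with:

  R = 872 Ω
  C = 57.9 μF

Step 1 — Angular frequency: ω = 2π·f = 2π·239 = 1502 rad/s.
Step 2 — Component impedances:
  R: Z = R = 872 Ω
  C: Z = 1/(jωC) = -j/(ω·C) = 0 - j11.5 Ω
Step 3 — Series combination: Z_total = R + C = 872 - j11.5 Ω = 872.1∠-0.8° Ω.
Step 4 — Power factor: PF = cos(φ) = Re(Z)/|Z| = 872/872.1 = 0.9999.
Step 5 — Type: Im(Z) = -11.5 ⇒ leading (phase φ = -0.8°).

PF = 0.9999 (leading, φ = -0.8°)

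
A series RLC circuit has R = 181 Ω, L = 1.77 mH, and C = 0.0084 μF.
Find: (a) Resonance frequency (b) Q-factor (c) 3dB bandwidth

Step 1 — Resonance condition Im(Z)=0 gives ω₀ = 1/√(LC).
Step 2 — ω₀ = 1/√(0.00177·8.4e-09) = 2.593e+05 rad/s.
Step 3 — f₀ = ω₀/(2π) = 4.128e+04 Hz.
Step 4 — Series Q: Q = ω₀L/R = 2.593e+05·0.00177/181 = 2.536.
Step 5 — 3dB bandwidth: Δω = ω₀/Q = 1.023e+05 rad/s; BW = Δω/(2π) = 1.628e+04 Hz.

(a) f₀ = 4.128e+04 Hz  (b) Q = 2.536  (c) BW = 1.628e+04 Hz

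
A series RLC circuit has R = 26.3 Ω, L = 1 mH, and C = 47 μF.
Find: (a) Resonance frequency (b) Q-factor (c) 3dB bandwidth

Step 1 — Resonance condition Im(Z)=0 gives ω₀ = 1/√(LC).
Step 2 — ω₀ = 1/√(0.001·4.7e-05) = 4613 rad/s.
Step 3 — f₀ = ω₀/(2π) = 734.1 Hz.
Step 4 — Series Q: Q = ω₀L/R = 4613·0.001/26.3 = 0.1754.
Step 5 — 3dB bandwidth: Δω = ω₀/Q = 2.63e+04 rad/s; BW = Δω/(2π) = 4186 Hz.

(a) f₀ = 734.1 Hz  (b) Q = 0.1754  (c) BW = 4186 Hz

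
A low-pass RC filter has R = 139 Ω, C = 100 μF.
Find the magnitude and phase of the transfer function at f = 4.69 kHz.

Step 1 — Angular frequency: ω = 2π·4690 = 2.947e+04 rad/s.
Step 2 — Transfer function: H(jω) = 1/(1 + jωRC).
Step 3 — Denominator: 1 + jωRC = 1 + j·2.947e+04·139·0.0001 = 1 + j409.6.
Step 4 — H = 5.96e-06 - j0.002441.
Step 5 — Magnitude: |H| = 0.002441 (-52.2 dB); phase: φ = -89.9°.

|H| = 0.002441 (-52.2 dB), φ = -89.9°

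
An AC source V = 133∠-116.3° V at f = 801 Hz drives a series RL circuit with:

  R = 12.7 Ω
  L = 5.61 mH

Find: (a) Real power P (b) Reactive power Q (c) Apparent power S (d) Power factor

Step 1 — Angular frequency: ω = 2π·f = 2π·801 = 5033 rad/s.
Step 2 — Component impedances:
  R: Z = R = 12.7 Ω
  L: Z = jωL = j·5033·0.00561 = 0 + j28.23 Ω
Step 3 — Series combination: Z_total = R + L = 12.7 + j28.23 Ω = 30.96∠65.8° Ω.
Step 4 — Source phasor: V = 133∠-116.3° V = -58.93 - j119.2 V.
Step 5 — Current: I = V / Z = -4.293 + j0.156 A = 4.296∠177.9° A.
Step 6 — Complex power: S = V·I* = 234.4 + j521.1 VA.
Step 7 — Real power: P = Re(S) = 234.4 W.
Step 8 — Reactive power: Q = Im(S) = 521.1 VAR.
Step 9 — Apparent power: |S| = 571.4 VA.
Step 10 — Power factor: PF = P/|S| = 0.4102 (lagging).

(a) P = 234.4 W  (b) Q = 521.1 VAR  (c) S = 571.4 VA  (d) PF = 0.4102 (lagging)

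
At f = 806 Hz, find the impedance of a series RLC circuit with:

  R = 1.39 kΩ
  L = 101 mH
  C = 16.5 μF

Step 1 — Angular frequency: ω = 2π·f = 2π·806 = 5064 rad/s.
Step 2 — Component impedances:
  R: Z = R = 1390 Ω
  L: Z = jωL = j·5064·0.101 = 0 + j511.5 Ω
  C: Z = 1/(jωC) = -j/(ω·C) = 0 - j11.97 Ω
Step 3 — Series combination: Z_total = R + L + C = 1390 + j499.5 Ω = 1477∠19.8° Ω.

Z = 1390 + j499.5 Ω = 1477∠19.8° Ω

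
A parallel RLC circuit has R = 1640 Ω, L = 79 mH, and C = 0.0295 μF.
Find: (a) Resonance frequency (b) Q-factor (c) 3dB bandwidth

Step 1 — Resonance: ω₀ = 1/√(LC) = 1/√(0.079·2.95e-08) = 2.071e+04 rad/s.
Step 2 — f₀ = ω₀/(2π) = 3297 Hz.
Step 3 — Parallel Q: Q = R/(ω₀L) = 1640/(2.071e+04·0.079) = 1.002.
Step 4 — Bandwidth: Δω = ω₀/Q = 2.067e+04 rad/s; BW = Δω/(2π) = 3290 Hz.

(a) f₀ = 3297 Hz  (b) Q = 1.002  (c) BW = 3290 Hz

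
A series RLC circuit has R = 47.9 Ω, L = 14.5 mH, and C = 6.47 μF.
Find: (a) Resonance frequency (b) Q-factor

Step 1 — Resonance condition Im(Z)=0 gives ω₀ = 1/√(LC).
Step 2 — ω₀ = 1/√(0.0145·6.47e-06) = 3265 rad/s.
Step 3 — f₀ = ω₀/(2π) = 519.6 Hz.
Step 4 — Series Q: Q = ω₀L/R = 3265·0.0145/47.9 = 0.9883.

(a) f₀ = 519.6 Hz  (b) Q = 0.9883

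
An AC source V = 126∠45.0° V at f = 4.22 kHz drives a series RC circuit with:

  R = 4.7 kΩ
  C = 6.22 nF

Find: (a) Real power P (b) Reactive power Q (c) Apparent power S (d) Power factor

Step 1 — Angular frequency: ω = 2π·f = 2π·4220 = 2.652e+04 rad/s.
Step 2 — Component impedances:
  R: Z = R = 4700 Ω
  C: Z = 1/(jωC) = -j/(ω·C) = 0 - j6063 Ω
Step 3 — Series combination: Z_total = R + C = 4700 - j6063 Ω = 7672∠-52.2° Ω.
Step 4 — Source phasor: V = 126∠45.0° V = 89.1 + j89.1 V.
Step 5 — Current: I = V / Z = -0.002064 + j0.01629 A = 0.01642∠97.2° A.
Step 6 — Complex power: S = V·I* = 1.268 - j1.636 VA.
Step 7 — Real power: P = Re(S) = 1.268 W.
Step 8 — Reactive power: Q = Im(S) = -1.636 VAR.
Step 9 — Apparent power: |S| = 2.069 VA.
Step 10 — Power factor: PF = P/|S| = 0.6126 (leading).

(a) P = 1.268 W  (b) Q = -1.636 VAR  (c) S = 2.069 VA  (d) PF = 0.6126 (leading)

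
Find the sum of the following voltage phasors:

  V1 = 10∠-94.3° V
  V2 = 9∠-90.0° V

Step 1 — Convert each phasor to rectangular form:
  V1 = 10·(cos(-94.3°) + j·sin(-94.3°)) = -0.7498 - j9.972 V
  V2 = 9·(cos(-90.0°) + j·sin(-90.0°)) = 0 - j9 V
Step 2 — Sum components: V_total = -0.7498 - j18.97 V.
Step 3 — Convert to polar: |V_total| = 18.99 V, ∠V_total = -92.3°.

V_total = 18.99∠-92.3° V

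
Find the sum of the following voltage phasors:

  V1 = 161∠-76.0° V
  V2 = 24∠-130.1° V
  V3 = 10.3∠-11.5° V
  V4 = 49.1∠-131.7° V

Step 1 — Convert each phasor to rectangular form:
  V1 = 161·(cos(-76.0°) + j·sin(-76.0°)) = 38.95 - j156.2 V
  V2 = 24·(cos(-130.1°) + j·sin(-130.1°)) = -15.46 - j18.36 V
  V3 = 10.3·(cos(-11.5°) + j·sin(-11.5°)) = 10.09 - j2.053 V
  V4 = 49.1·(cos(-131.7°) + j·sin(-131.7°)) = -32.66 - j36.66 V
Step 2 — Sum components: V_total = 0.9209 - j213.3 V.
Step 3 — Convert to polar: |V_total| = 213.3 V, ∠V_total = -89.8°.

V_total = 213.3∠-89.8° V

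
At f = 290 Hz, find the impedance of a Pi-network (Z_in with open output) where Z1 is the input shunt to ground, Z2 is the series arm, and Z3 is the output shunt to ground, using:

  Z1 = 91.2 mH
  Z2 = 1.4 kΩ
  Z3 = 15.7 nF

Step 1 — Angular frequency: ω = 2π·f = 2π·290 = 1822 rad/s.
Step 2 — Component impedances:
  Z1: Z = jωL = j·1822·0.0912 = 0 + j166.2 Ω
  Z2: Z = R = 1400 Ω
  Z3: Z = 1/(jωC) = -j/(ω·C) = 0 - j3.496e+04 Ω
Step 3 — With open output, the series arm Z2 and the output shunt Z3 appear in series to ground: Z2 + Z3 = 1400 - j3.496e+04 Ω.
Step 4 — Parallel with input shunt Z1: Z_in = Z1 || (Z2 + Z3) = 0.03189 + j167 Ω = 167∠90.0° Ω.

Z = 0.03189 + j167 Ω = 167∠90.0° Ω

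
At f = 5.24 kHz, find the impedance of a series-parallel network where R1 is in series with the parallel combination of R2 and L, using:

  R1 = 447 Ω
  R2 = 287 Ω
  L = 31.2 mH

Step 1 — Angular frequency: ω = 2π·f = 2π·5240 = 3.292e+04 rad/s.
Step 2 — Component impedances:
  R1: Z = R = 447 Ω
  R2: Z = R = 287 Ω
  L: Z = jωL = j·3.292e+04·0.0312 = 0 + j1027 Ω
Step 3 — Parallel branch: R2 || L = 1/(1/R2 + 1/L) = 266.2 + j74.38 Ω.
Step 4 — Series with R1: Z_total = R1 + (R2 || L) = 713.2 + j74.38 Ω = 717.1∠6.0° Ω.

Z = 713.2 + j74.38 Ω = 717.1∠6.0° Ω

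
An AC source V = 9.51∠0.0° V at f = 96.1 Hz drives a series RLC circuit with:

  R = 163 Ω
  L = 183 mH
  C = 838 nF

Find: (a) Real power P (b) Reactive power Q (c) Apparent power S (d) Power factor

Step 1 — Angular frequency: ω = 2π·f = 2π·96.1 = 603.8 rad/s.
Step 2 — Component impedances:
  R: Z = R = 163 Ω
  L: Z = jωL = j·603.8·0.183 = 0 + j110.5 Ω
  C: Z = 1/(jωC) = -j/(ω·C) = 0 - j1976 Ω
Step 3 — Series combination: Z_total = R + L + C = 163 - j1866 Ω = 1873∠-85.0° Ω.
Step 4 — Source phasor: V = 9.51∠0.0° V = 9.51 V.
Step 5 — Current: I = V / Z = 0.0004419 + j0.005058 A = 0.005078∠85.0° A.
Step 6 — Complex power: S = V·I* = 0.004203 - j0.04811 VA.
Step 7 — Real power: P = Re(S) = 0.004203 W.
Step 8 — Reactive power: Q = Im(S) = -0.04811 VAR.
Step 9 — Apparent power: |S| = 0.04829 VA.
Step 10 — Power factor: PF = P/|S| = 0.08703 (leading).

(a) P = 0.004203 W  (b) Q = -0.04811 VAR  (c) S = 0.04829 VA  (d) PF = 0.08703 (leading)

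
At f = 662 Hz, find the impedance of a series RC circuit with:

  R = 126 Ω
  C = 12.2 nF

Step 1 — Angular frequency: ω = 2π·f = 2π·662 = 4159 rad/s.
Step 2 — Component impedances:
  R: Z = R = 126 Ω
  C: Z = 1/(jωC) = -j/(ω·C) = 0 - j1.971e+04 Ω
Step 3 — Series combination: Z_total = R + C = 126 - j1.971e+04 Ω = 1.971e+04∠-89.6° Ω.

Z = 126 - j1.971e+04 Ω = 1.971e+04∠-89.6° Ω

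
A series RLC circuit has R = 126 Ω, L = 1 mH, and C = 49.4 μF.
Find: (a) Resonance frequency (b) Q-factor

Step 1 — Resonance condition Im(Z)=0 gives ω₀ = 1/√(LC).
Step 2 — ω₀ = 1/√(0.001·4.94e-05) = 4499 rad/s.
Step 3 — f₀ = ω₀/(2π) = 716.1 Hz.
Step 4 — Series Q: Q = ω₀L/R = 4499·0.001/126 = 0.03571.

(a) f₀ = 716.1 Hz  (b) Q = 0.03571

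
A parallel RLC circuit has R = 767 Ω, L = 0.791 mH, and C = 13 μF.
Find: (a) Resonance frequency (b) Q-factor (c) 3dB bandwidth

Step 1 — Resonance: ω₀ = 1/√(LC) = 1/√(0.000791·1.3e-05) = 9861 rad/s.
Step 2 — f₀ = ω₀/(2π) = 1569 Hz.
Step 3 — Parallel Q: Q = R/(ω₀L) = 767/(9861·0.000791) = 98.33.
Step 4 — Bandwidth: Δω = ω₀/Q = 100.3 rad/s; BW = Δω/(2π) = 15.96 Hz.

(a) f₀ = 1569 Hz  (b) Q = 98.33  (c) BW = 15.96 Hz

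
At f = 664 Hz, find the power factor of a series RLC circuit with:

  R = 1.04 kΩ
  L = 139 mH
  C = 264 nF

Step 1 — Angular frequency: ω = 2π·f = 2π·664 = 4172 rad/s.
Step 2 — Component impedances:
  R: Z = R = 1040 Ω
  L: Z = jωL = j·4172·0.139 = 0 + j579.9 Ω
  C: Z = 1/(jωC) = -j/(ω·C) = 0 - j907.9 Ω
Step 3 — Series combination: Z_total = R + L + C = 1040 - j328 Ω = 1090∠-17.5° Ω.
Step 4 — Power factor: PF = cos(φ) = Re(Z)/|Z| = 1040/1090.5 = 0.9537.
Step 5 — Type: Im(Z) = -328 ⇒ leading (phase φ = -17.5°).

PF = 0.9537 (leading, φ = -17.5°)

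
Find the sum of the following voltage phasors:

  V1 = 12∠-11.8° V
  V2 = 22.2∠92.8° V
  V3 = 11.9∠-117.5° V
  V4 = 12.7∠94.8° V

Step 1 — Convert each phasor to rectangular form:
  V1 = 12·(cos(-11.8°) + j·sin(-11.8°)) = 11.75 - j2.454 V
  V2 = 22.2·(cos(92.8°) + j·sin(92.8°)) = -1.084 + j22.17 V
  V3 = 11.9·(cos(-117.5°) + j·sin(-117.5°)) = -5.495 - j10.56 V
  V4 = 12.7·(cos(94.8°) + j·sin(94.8°)) = -1.063 + j12.66 V
Step 2 — Sum components: V_total = 4.104 + j21.82 V.
Step 3 — Convert to polar: |V_total| = 22.2 V, ∠V_total = 79.3°.

V_total = 22.2∠79.3° V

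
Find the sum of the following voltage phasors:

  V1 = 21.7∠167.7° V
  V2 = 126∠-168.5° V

Step 1 — Convert each phasor to rectangular form:
  V1 = 21.7·(cos(167.7°) + j·sin(167.7°)) = -21.2 + j4.623 V
  V2 = 126·(cos(-168.5°) + j·sin(-168.5°)) = -123.5 - j25.12 V
Step 2 — Sum components: V_total = -144.7 - j20.5 V.
Step 3 — Convert to polar: |V_total| = 146.1 V, ∠V_total = -171.9°.

V_total = 146.1∠-171.9° V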